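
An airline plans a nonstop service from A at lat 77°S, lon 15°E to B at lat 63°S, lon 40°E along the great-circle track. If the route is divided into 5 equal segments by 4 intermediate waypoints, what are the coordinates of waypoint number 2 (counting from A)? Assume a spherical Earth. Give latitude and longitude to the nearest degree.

≈ lat 72°S, lon 29°E

From cos δ = sin φ₁ sin φ₂ + cos φ₁ cos φ₂ cos Δλ, the central angle is δ ≈ 0.281 rad (16.1°).
Interpolate at f = 2/5 with slerp weights a = sin((1−f)δ)/sin δ ≈ 0.605, b = sin(fδ)/sin δ ≈ 0.404.
p = a·p₁ + b·p₂ ≈ (0.272, 0.153, -0.950); φ = arcsin(p_z) ≈ -71.80°, λ = atan2(p_y, p_x) ≈ 29.39°.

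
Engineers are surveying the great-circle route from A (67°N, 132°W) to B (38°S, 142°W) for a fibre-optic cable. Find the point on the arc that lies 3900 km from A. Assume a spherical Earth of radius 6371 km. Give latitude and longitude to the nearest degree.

≈ (32°N, 138°W)

Convert each endpoint to a unit vector on the sphere (x = cos φ cos λ, y = cos φ sin λ, z = sin φ).
The central angle between the endpoints is δ = arccos(p₁·p₂) ≈ 1.837 rad (105.3°). The total great-circle distance is δ·R ≈ 1.837 × 6371 ≈ 11706 km, so the target fraction is f = 3900/11706 ≈ 0.333.
Interpolate at f ≈ 0.333 with slerp weights a = sin((1−f)δ)/sin δ ≈ 0.975, b = sin(fδ)/sin δ ≈ 0.596.
p = a·p₁ + b·p₂ ≈ (-0.625, -0.572, 0.531); φ = arcsin(p_z) ≈ 32.08°, λ = atan2(p_y, p_x) ≈ -137.52°.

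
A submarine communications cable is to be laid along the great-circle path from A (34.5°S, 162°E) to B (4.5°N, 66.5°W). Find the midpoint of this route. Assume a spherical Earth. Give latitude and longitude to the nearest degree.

≈ (33°S, 120°W)

The haversine formula gives a central angle δ ≈ 2.200 rad (126.1°) between the endpoints.
Interpolate at f = 1/2 with slerp weights a = sin((1−f)δ)/sin δ ≈ 1.103, b = sin(fδ)/sin δ ≈ 1.103.
p = a·p₁ + b·p₂ ≈ (-0.426, -0.727, -0.538); φ = arcsin(p_z) ≈ -32.55°, λ = atan2(p_y, p_x) ≈ -120.36°.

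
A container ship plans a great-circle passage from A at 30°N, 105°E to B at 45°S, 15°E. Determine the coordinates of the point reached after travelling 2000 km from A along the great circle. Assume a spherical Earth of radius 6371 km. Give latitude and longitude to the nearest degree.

≈ 17°N, 91°E

Write both endpoints as unit vectors p₁, p₂ with components (cos φ cos λ, cos φ sin λ, sin φ).
The central angle between the endpoints is δ = arccos(p₁·p₂) ≈ 1.932 rad (110.7°). The total great-circle distance is δ·R ≈ 1.932 × 6371 ≈ 12310 km, so the target fraction is f = 2000/12310 ≈ 0.162.
Interpolate at f ≈ 0.162 with slerp weights a = sin((1−f)δ)/sin δ ≈ 1.068, b = sin(fδ)/sin δ ≈ 0.330.
p = a·p₁ + b·p₂ ≈ (-0.014, 0.954, 0.300); φ = arcsin(p_z) ≈ 17.49°, λ = atan2(p_y, p_x) ≈ 90.83°.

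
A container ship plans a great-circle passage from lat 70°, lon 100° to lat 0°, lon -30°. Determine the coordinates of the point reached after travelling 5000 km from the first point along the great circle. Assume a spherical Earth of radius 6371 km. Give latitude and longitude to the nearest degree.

≈ lat 55°, lon -7°

From cos δ = sin φ₁ sin φ₂ + cos φ₁ cos φ₂ cos Δλ, the central angle is δ ≈ 1.792 rad (102.7°). The total great-circle distance is δ·R ≈ 1.792 × 6371 ≈ 11420 km, so the target fraction is f = 5000/11420 ≈ 0.438.
Interpolate at f ≈ 0.438 with slerp weights a = sin((1−f)δ)/sin δ ≈ 0.867, b = sin(fδ)/sin δ ≈ 0.724.
p = a·p₁ + b·p₂ ≈ (0.576, -0.070, 0.815); φ = arcsin(p_z) ≈ 54.54°, λ = atan2(p_y, p_x) ≈ -6.96°.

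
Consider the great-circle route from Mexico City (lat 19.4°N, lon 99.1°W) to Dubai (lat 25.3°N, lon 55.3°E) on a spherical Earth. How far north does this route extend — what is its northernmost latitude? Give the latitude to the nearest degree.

The great circle lies in the plane with unit normal n̂ = (p₁ × p₂)/|p₁ × p₂|.
Here n̂_z ≈ +0.473; the vertex latitude is φ_max = arccos|n̂_z| ≈ 61.8°.
Check via Clairaut: cos φ_max = |cos φ₁| · sin C = cos(19.4°)·sin(30.1°) ≈ 0.473, again giving ≈ 61.8°.

≈ 62°N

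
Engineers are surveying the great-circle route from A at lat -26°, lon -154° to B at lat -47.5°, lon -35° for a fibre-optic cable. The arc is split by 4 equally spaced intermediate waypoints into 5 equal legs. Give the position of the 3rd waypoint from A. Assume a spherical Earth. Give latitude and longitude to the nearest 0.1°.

Write both endpoints as unit vectors p₁, p₂ with components (cos φ cos λ, cos φ sin λ, sin φ).
The central angle between the endpoints is δ = arccos(p₁·p₂) ≈ 1.542 rad (88.3°).
Interpolate at f = 3/5 with slerp weights a = sin((1−f)δ)/sin δ ≈ 0.579, b = sin(fδ)/sin δ ≈ 0.799.
p = a·p₁ + b·p₂ ≈ (-0.025, -0.538, -0.843); φ = arcsin(p_z) ≈ -57.44°, λ = atan2(p_y, p_x) ≈ -92.69°.

≈ lat -57.4°, lon -92.7°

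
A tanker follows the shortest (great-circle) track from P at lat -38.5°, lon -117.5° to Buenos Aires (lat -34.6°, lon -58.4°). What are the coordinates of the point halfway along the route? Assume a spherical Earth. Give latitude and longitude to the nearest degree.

≈ lat -40°, lon -87°

The haversine formula gives a central angle δ ≈ 0.817 rad (46.8°) between the endpoints.
Interpolate at f = 1/2 with slerp weights a = sin((1−f)δ)/sin δ ≈ 0.545, b = sin(fδ)/sin δ ≈ 0.545.
p = a·p₁ + b·p₂ ≈ (0.038, -0.760, -0.649); φ = arcsin(p_z) ≈ -40.43°, λ = atan2(p_y, p_x) ≈ -87.13°.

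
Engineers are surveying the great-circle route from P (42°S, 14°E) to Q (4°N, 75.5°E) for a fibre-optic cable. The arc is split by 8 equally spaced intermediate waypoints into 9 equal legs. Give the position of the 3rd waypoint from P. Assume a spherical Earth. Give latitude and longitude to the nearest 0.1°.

From cos δ = sin φ₁ sin φ₂ + cos φ₁ cos φ₂ cos Δλ, the central angle is δ ≈ 1.259 rad (72.1°).
Interpolate at f = 3/9 with slerp weights a = sin((1−f)δ)/sin δ ≈ 0.782, b = sin(fδ)/sin δ ≈ 0.428.
p = a·p₁ + b·p₂ ≈ (0.671, 0.554, -0.493); φ = arcsin(p_z) ≈ -29.56°, λ = atan2(p_y, p_x) ≈ 39.56°.

≈ (29.6°S, 39.6°E)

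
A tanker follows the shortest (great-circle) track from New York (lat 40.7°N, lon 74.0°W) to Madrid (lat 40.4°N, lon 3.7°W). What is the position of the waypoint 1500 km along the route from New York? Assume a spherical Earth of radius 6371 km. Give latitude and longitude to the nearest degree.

Convert each endpoint to a unit vector on the sphere (x = cos φ cos λ, y = cos φ sin λ, z = sin φ).
The central angle between the endpoints is δ = arccos(p₁·p₂) ≈ 0.906 rad (51.9°). The total great-circle distance is δ·R ≈ 0.906 × 6371 ≈ 5769 km, so the target fraction is f = 1500/5769 ≈ 0.260.
Interpolate at f ≈ 0.260 with slerp weights a = sin((1−f)δ)/sin δ ≈ 0.789, b = sin(fδ)/sin δ ≈ 0.296.
p = a·p₁ + b·p₂ ≈ (0.390, -0.590, 0.707); φ = arcsin(p_z) ≈ 44.99°, λ = atan2(p_y, p_x) ≈ -56.51°.

≈ lat 45°N, lon 57°W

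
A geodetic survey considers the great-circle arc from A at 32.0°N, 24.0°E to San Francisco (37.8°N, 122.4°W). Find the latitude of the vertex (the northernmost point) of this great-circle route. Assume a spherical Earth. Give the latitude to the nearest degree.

The great circle lies in the plane with unit normal n̂ = (p₁ × p₂)/|p₁ × p₂|.
Here n̂_z ≈ -0.381; the vertex latitude is φ_max = arccos|n̂_z| ≈ 67.6°.

≈ 68°N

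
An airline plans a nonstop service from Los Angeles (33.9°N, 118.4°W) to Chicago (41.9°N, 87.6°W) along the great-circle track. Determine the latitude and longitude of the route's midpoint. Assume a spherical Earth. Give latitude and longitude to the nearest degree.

≈ (39°N, 104°W)

The haversine formula gives a central angle δ ≈ 0.444 rad (25.4°) between the endpoints.
Interpolate at f = 1/2 with slerp weights a = sin((1−f)δ)/sin δ ≈ 0.513, b = sin(fδ)/sin δ ≈ 0.513.
p = a·p₁ + b·p₂ ≈ (-0.186, -0.755, 0.628); φ = arcsin(p_z) ≈ 38.92°, λ = atan2(p_y, p_x) ≈ -103.86°.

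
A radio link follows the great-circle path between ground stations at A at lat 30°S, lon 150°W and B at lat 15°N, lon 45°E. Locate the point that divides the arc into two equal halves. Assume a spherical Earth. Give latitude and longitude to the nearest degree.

≈ lat 43°S, lon 105°E

Convert each endpoint to a unit vector on the sphere (x = cos φ cos λ, y = cos φ sin λ, z = sin φ).
The central angle between the endpoints is δ = arccos(p₁·p₂) ≈ 2.786 rad (159.6°).
Interpolate at f = 1/2 with slerp weights a = sin((1−f)δ)/sin δ ≈ 2.827, b = sin(fδ)/sin δ ≈ 2.827.
p = a·p₁ + b·p₂ ≈ (-0.189, 0.707, -0.682); φ = arcsin(p_z) ≈ -42.98°, λ = atan2(p_y, p_x) ≈ 105.00°.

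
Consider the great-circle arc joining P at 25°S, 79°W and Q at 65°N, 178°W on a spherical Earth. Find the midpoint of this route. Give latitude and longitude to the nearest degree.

Convert each endpoint to a unit vector on the sphere (x = cos φ cos λ, y = cos φ sin λ, z = sin φ).
The central angle between the endpoints is δ = arccos(p₁·p₂) ≈ 2.030 rad (116.3°).
Interpolate at f = 1/2 with slerp weights a = sin((1−f)δ)/sin δ ≈ 0.947, b = sin(fδ)/sin δ ≈ 0.947.
p = a·p₁ + b·p₂ ≈ (-0.236, -0.857, 0.458); φ = arcsin(p_z) ≈ 27.27°, λ = atan2(p_y, p_x) ≈ -105.42°.

≈ 27°N, 105°W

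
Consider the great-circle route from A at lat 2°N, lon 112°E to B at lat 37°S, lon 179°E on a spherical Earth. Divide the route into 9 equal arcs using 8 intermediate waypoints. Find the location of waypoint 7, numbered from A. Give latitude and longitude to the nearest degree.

≈ lat 31°S, lon 161°E

Write both endpoints as unit vectors p₁, p₂ with components (cos φ cos λ, cos φ sin λ, sin φ).
The central angle between the endpoints is δ = arccos(p₁·p₂) ≈ 1.276 rad (73.1°).
Interpolate at f = 7/9 with slerp weights a = sin((1−f)δ)/sin δ ≈ 0.292, b = sin(fδ)/sin δ ≈ 0.875.
p = a·p₁ + b·p₂ ≈ (-0.808, 0.283, -0.516); φ = arcsin(p_z) ≈ -31.09°, λ = atan2(p_y, p_x) ≈ 160.70°.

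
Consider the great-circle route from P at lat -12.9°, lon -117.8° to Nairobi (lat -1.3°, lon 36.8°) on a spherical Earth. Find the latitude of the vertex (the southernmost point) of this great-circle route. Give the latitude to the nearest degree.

≈ -30°

The great circle lies in the plane with unit normal n̂ = (p₁ × p₂)/|p₁ × p₂|.
Here n̂_z ≈ +0.864; the vertex latitude is φ_max = arccos|n̂_z| ≈ 30.2°.
Check via Clairaut: cos φ_max = |cos φ₁| · sin C = cos(12.9°)·sin(117.6°) ≈ 0.864, again giving ≈ 30.2°.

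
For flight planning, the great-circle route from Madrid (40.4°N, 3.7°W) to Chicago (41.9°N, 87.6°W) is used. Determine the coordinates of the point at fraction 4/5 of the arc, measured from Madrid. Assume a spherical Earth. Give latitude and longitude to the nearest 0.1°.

≈ 46.9°N, 72.1°W

From cos δ = sin φ₁ sin φ₂ + cos φ₁ cos φ₂ cos Δλ, the central angle is δ ≈ 1.055 rad (60.5°).
Interpolate at f = 4/5 with slerp weights a = sin((1−f)δ)/sin δ ≈ 0.241, b = sin(fδ)/sin δ ≈ 0.859.
p = a·p₁ + b·p₂ ≈ (0.210, -0.651, 0.730); φ = arcsin(p_z) ≈ 46.87°, λ = atan2(p_y, p_x) ≈ -72.13°.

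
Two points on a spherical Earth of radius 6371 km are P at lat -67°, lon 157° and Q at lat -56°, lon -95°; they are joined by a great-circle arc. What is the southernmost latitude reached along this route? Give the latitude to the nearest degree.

≈ -73°

The great circle lies in the plane with unit normal n̂ = (p₁ × p₂)/|p₁ × p₂|.
Here n̂_z ≈ +0.289; the vertex latitude is φ_max = arccos|n̂_z| ≈ 73.2°.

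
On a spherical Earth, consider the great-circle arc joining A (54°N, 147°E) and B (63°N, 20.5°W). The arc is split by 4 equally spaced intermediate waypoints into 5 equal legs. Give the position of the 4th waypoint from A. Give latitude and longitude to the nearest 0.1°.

≈ (75.3°N, 13.5°W)

The haversine formula gives a central angle δ ≈ 1.092 rad (62.6°) between the endpoints.
Interpolate at f = 4/5 with slerp weights a = sin((1−f)δ)/sin δ ≈ 0.244, b = sin(fδ)/sin δ ≈ 0.864.
p = a·p₁ + b·p₂ ≈ (0.247, -0.059, 0.967); φ = arcsin(p_z) ≈ 75.29°, λ = atan2(p_y, p_x) ≈ -13.47°.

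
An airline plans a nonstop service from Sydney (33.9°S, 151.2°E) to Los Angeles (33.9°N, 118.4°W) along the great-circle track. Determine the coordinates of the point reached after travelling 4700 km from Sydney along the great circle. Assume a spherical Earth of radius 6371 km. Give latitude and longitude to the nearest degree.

Convert each endpoint to a unit vector on the sphere (x = cos φ cos λ, y = cos φ sin λ, z = sin φ).
The central angle between the endpoints is δ = arccos(p₁·p₂) ≈ 1.892 rad (108.4°). The total great-circle distance is δ·R ≈ 1.892 × 6371 ≈ 12055 km, so the target fraction is f = 4700/12055 ≈ 0.390.
Interpolate at f ≈ 0.390 with slerp weights a = sin((1−f)δ)/sin δ ≈ 0.964, b = sin(fδ)/sin δ ≈ 0.709.
p = a·p₁ + b·p₂ ≈ (-0.981, -0.132, -0.142); φ = arcsin(p_z) ≈ -8.18°, λ = atan2(p_y, p_x) ≈ -172.33°.

≈ (8°S, 172°W)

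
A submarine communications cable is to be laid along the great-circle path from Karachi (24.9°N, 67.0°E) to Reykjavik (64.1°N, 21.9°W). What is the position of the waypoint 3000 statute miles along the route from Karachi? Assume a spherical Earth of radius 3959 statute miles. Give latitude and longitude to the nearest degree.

Convert each endpoint to a unit vector on the sphere (x = cos φ cos λ, y = cos φ sin λ, z = sin φ).
The central angle between the endpoints is δ = arccos(p₁·p₂) ≈ 1.174 rad (67.3°). The total great-circle distance is δ·R ≈ 1.174 × 3959 ≈ 4648 mi, so the target fraction is f = 3000/4648 ≈ 0.645.
Interpolate at f ≈ 0.645 with slerp weights a = sin((1−f)δ)/sin δ ≈ 0.438, b = sin(fδ)/sin δ ≈ 0.745.
p = a·p₁ + b·p₂ ≈ (0.457, 0.245, 0.855); φ = arcsin(p_z) ≈ 58.75°, λ = atan2(p_y, p_x) ≈ 28.15°.

≈ 59°N, 28°E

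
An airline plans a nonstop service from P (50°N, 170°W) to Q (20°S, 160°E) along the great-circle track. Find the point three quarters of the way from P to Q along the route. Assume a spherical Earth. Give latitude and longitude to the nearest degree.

≈ (2°S, 166°E)

Convert each endpoint to a unit vector on the sphere (x = cos φ cos λ, y = cos φ sin λ, z = sin φ).
The central angle between the endpoints is δ = arccos(p₁·p₂) ≈ 1.307 rad (74.9°).
Interpolate at f = 3/4 with slerp weights a = sin((1−f)δ)/sin δ ≈ 0.332, b = sin(fδ)/sin δ ≈ 0.860.
p = a·p₁ + b·p₂ ≈ (-0.970, 0.239, -0.040); φ = arcsin(p_z) ≈ -2.27°, λ = atan2(p_y, p_x) ≈ 166.14°.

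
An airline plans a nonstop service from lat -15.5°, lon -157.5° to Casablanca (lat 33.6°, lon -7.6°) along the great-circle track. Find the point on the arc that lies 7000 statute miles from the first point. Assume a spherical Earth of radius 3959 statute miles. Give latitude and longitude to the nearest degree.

≈ lat 41°, lon -66°

Convert each endpoint to a unit vector on the sphere (x = cos φ cos λ, y = cos φ sin λ, z = sin φ).
The central angle between the endpoints is δ = arccos(p₁·p₂) ≈ 2.572 rad (147.4°). The total great-circle distance is δ·R ≈ 2.572 × 3959 ≈ 10184 mi, so the target fraction is f = 7000/10184 ≈ 0.687.
Interpolate at f ≈ 0.687 with slerp weights a = sin((1−f)δ)/sin δ ≈ 1.336, b = sin(fδ)/sin δ ≈ 1.819.
p = a·p₁ + b·p₂ ≈ (0.312, -0.693, 0.650); φ = arcsin(p_z) ≈ 40.51°, λ = atan2(p_y, p_x) ≈ -65.74°.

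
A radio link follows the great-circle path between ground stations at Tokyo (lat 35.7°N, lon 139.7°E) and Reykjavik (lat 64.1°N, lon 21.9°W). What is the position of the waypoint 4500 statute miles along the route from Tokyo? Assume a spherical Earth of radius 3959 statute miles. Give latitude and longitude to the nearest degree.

≈ lat 77°N, lon 5°W

From cos δ = sin φ₁ sin φ₂ + cos φ₁ cos φ₂ cos Δλ, the central angle is δ ≈ 1.381 rad (79.1°). The total great-circle distance is δ·R ≈ 1.381 × 3959 ≈ 5469 mi, so the target fraction is f = 4500/5469 ≈ 0.823.
Interpolate at f ≈ 0.823 with slerp weights a = sin((1−f)δ)/sin δ ≈ 0.247, b = sin(fδ)/sin δ ≈ 0.924.
p = a·p₁ + b·p₂ ≈ (0.222, -0.021, 0.975); φ = arcsin(p_z) ≈ 77.14°, λ = atan2(p_y, p_x) ≈ -5.40°.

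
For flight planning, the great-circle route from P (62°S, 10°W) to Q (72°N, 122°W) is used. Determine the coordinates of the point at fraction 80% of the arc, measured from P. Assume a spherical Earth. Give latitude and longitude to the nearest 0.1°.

Convert each endpoint to a unit vector on the sphere (x = cos φ cos λ, y = cos φ sin λ, z = sin φ).
The central angle between the endpoints is δ = arccos(p₁·p₂) ≈ 2.677 rad (153.4°).
Interpolate at f = 0.80 with slerp weights a = sin((1−f)δ)/sin δ ≈ 1.139, b = sin(fδ)/sin δ ≈ 1.878.
p = a·p₁ + b·p₂ ≈ (0.219, -0.585, 0.781); φ = arcsin(p_z) ≈ 51.33°, λ = atan2(p_y, p_x) ≈ -69.48°.

≈ (51.3°N, 69.5°W)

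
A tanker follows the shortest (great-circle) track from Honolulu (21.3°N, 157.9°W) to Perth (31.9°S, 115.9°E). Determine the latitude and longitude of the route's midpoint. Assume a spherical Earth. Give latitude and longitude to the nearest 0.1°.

≈ (7.2°S, 161.5°E)

From cos δ = sin φ₁ sin φ₂ + cos φ₁ cos φ₂ cos Δλ, the central angle is δ ≈ 1.711 rad (98.0°).
Interpolate at f = 1/2 with slerp weights a = sin((1−f)δ)/sin δ ≈ 0.762, b = sin(fδ)/sin δ ≈ 0.762.
p = a·p₁ + b·p₂ ≈ (-0.941, 0.315, -0.126); φ = arcsin(p_z) ≈ -7.23°, λ = atan2(p_y, p_x) ≈ 161.49°.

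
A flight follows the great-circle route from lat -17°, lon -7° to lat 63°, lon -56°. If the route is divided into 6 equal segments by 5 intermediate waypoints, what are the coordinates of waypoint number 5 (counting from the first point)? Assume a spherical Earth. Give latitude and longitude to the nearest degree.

≈ lat 51°, lon -39°

From cos δ = sin φ₁ sin φ₂ + cos φ₁ cos φ₂ cos Δλ, the central angle is δ ≈ 1.546 rad (88.6°).
Interpolate at f = 5/6 with slerp weights a = sin((1−f)δ)/sin δ ≈ 0.255, b = sin(fδ)/sin δ ≈ 0.961.
p = a·p₁ + b·p₂ ≈ (0.486, -0.391, 0.782); φ = arcsin(p_z) ≈ 51.40°, λ = atan2(p_y, p_x) ≈ -38.85°.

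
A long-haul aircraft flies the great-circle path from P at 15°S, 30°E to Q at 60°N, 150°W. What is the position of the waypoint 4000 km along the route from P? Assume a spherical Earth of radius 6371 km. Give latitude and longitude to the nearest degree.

≈ 21°N, 30°E

Write both endpoints as unit vectors p₁, p₂ with components (cos φ cos λ, cos φ sin λ, sin φ).
The central angle between the endpoints is δ = arccos(p₁·p₂) ≈ 2.356 rad (135.0°). The total great-circle distance is δ·R ≈ 2.356 × 6371 ≈ 15011 km, so the target fraction is f = 4000/15011 ≈ 0.266.
Interpolate at f ≈ 0.266 with slerp weights a = sin((1−f)δ)/sin δ ≈ 1.397, b = sin(fδ)/sin δ ≈ 0.831.
p = a·p₁ + b·p₂ ≈ (0.809, 0.467, 0.358); φ = arcsin(p_z) ≈ 20.97°, λ = atan2(p_y, p_x) ≈ 30.00°.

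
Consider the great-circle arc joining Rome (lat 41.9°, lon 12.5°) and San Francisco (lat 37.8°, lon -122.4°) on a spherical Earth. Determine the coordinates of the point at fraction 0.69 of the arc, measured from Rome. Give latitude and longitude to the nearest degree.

≈ lat 59°, lon -94°

From cos δ = sin φ₁ sin φ₂ + cos φ₁ cos φ₂ cos Δλ, the central angle is δ ≈ 1.577 rad (90.3°).
Interpolate at f = 0.69 with slerp weights a = sin((1−f)δ)/sin δ ≈ 0.470, b = sin(fδ)/sin δ ≈ 0.886.
p = a·p₁ + b·p₂ ≈ (-0.034, -0.515, 0.856); φ = arcsin(p_z) ≈ 58.91°, λ = atan2(p_y, p_x) ≈ -93.75°.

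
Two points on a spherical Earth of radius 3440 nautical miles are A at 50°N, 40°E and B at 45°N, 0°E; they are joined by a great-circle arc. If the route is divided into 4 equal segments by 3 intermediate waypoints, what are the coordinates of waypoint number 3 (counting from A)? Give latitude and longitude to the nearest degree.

Write both endpoints as unit vectors p₁, p₂ with components (cos φ cos λ, cos φ sin λ, sin φ).
The central angle between the endpoints is δ = arccos(p₁·p₂) ≈ 0.474 rad (27.1°).
Interpolate at f = 3/4 with slerp weights a = sin((1−f)δ)/sin δ ≈ 0.259, b = sin(fδ)/sin δ ≈ 0.763.
p = a·p₁ + b·p₂ ≈ (0.667, 0.107, 0.738); φ = arcsin(p_z) ≈ 47.53°, λ = atan2(p_y, p_x) ≈ 9.12°.

≈ 48°N, 9°E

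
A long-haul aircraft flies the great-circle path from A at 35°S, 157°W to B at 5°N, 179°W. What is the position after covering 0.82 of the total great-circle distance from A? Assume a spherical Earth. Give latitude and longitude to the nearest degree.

Write both endpoints as unit vectors p₁, p₂ with components (cos φ cos λ, cos φ sin λ, sin φ).
The central angle between the endpoints is δ = arccos(p₁·p₂) ≈ 0.786 rad (45.0°).
Interpolate at f = 0.82 with slerp weights a = sin((1−f)δ)/sin δ ≈ 0.199, b = sin(fδ)/sin δ ≈ 0.849.
p = a·p₁ + b·p₂ ≈ (-0.996, -0.079, -0.040); φ = arcsin(p_z) ≈ -2.31°, λ = atan2(p_y, p_x) ≈ -175.49°.

≈ 2°S, 175°W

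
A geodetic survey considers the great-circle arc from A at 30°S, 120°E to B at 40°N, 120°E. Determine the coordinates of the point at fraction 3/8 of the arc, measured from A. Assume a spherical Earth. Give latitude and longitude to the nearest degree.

The haversine formula gives a central angle δ ≈ 1.222 rad (70.0°) between the endpoints.
Interpolate at f = 3/8 with slerp weights a = sin((1−f)δ)/sin δ ≈ 0.736, b = sin(fδ)/sin δ ≈ 0.471.
p = a·p₁ + b·p₂ ≈ (-0.499, 0.864, -0.065); φ = arcsin(p_z) ≈ -3.75°, λ = atan2(p_y, p_x) ≈ 120.00°.

≈ 4°S, 120°E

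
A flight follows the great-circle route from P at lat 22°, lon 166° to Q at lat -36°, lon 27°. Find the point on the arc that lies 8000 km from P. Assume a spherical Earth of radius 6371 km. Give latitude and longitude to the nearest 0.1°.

≈ lat -19.6°, lon 105.9°

From cos δ = sin φ₁ sin φ₂ + cos φ₁ cos φ₂ cos Δλ, the central angle is δ ≈ 2.476 rad (141.8°). The total great-circle distance is δ·R ≈ 2.476 × 6371 ≈ 15772 km, so the target fraction is f = 8000/15772 ≈ 0.507.
Interpolate at f ≈ 0.507 with slerp weights a = sin((1−f)δ)/sin δ ≈ 1.520, b = sin(fδ)/sin δ ≈ 1.539.
p = a·p₁ + b·p₂ ≈ (-0.258, 0.906, -0.335); φ = arcsin(p_z) ≈ -19.58°, λ = atan2(p_y, p_x) ≈ 105.90°.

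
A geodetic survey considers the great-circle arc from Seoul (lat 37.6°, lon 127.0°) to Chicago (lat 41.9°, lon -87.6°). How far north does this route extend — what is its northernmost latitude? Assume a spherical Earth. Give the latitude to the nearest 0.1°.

≈ 70.4°

The great circle lies in the plane with unit normal n̂ = (p₁ × p₂)/|p₁ × p₂|.
Here n̂_z ≈ +0.336; the vertex latitude is φ_max = arccos|n̂_z| ≈ 70.4°.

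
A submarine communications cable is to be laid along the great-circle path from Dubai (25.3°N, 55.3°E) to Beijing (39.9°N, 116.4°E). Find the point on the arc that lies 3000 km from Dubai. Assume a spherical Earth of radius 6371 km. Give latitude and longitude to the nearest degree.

Write both endpoints as unit vectors p₁, p₂ with components (cos φ cos λ, cos φ sin λ, sin φ).
The central angle between the endpoints is δ = arccos(p₁·p₂) ≈ 0.916 rad (52.5°). The total great-circle distance is δ·R ≈ 0.916 × 6371 ≈ 5833 km, so the target fraction is f = 3000/5833 ≈ 0.514.
Interpolate at f ≈ 0.514 with slerp weights a = sin((1−f)δ)/sin δ ≈ 0.543, b = sin(fδ)/sin δ ≈ 0.572.
p = a·p₁ + b·p₂ ≈ (0.084, 0.796, 0.599); φ = arcsin(p_z) ≈ 36.79°, λ = atan2(p_y, p_x) ≈ 83.97°.

≈ 37°N, 84°E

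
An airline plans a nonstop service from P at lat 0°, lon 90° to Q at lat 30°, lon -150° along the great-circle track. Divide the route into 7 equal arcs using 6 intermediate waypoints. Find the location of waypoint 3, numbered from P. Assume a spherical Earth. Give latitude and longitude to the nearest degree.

Write both endpoints as unit vectors p₁, p₂ with components (cos φ cos λ, cos φ sin λ, sin φ).
The central angle between the endpoints is δ = arccos(p₁·p₂) ≈ 2.019 rad (115.7°).
Interpolate at f = 3/7 with slerp weights a = sin((1−f)δ)/sin δ ≈ 1.014, b = sin(fδ)/sin δ ≈ 0.844.
p = a·p₁ + b·p₂ ≈ (-0.633, 0.649, 0.422); φ = arcsin(p_z) ≈ 24.98°, λ = atan2(p_y, p_x) ≈ 134.32°.

≈ lat 25°, lon 134°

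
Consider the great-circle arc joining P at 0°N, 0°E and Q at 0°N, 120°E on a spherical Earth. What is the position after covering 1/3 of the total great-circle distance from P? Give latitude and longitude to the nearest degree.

Write both endpoints as unit vectors p₁, p₂ with components (cos φ cos λ, cos φ sin λ, sin φ).
The central angle between the endpoints is δ = arccos(p₁·p₂) ≈ 2.094 rad (120.0°).
Interpolate at f = 1/3 with slerp weights a = sin((1−f)δ)/sin δ ≈ 1.137, b = sin(fδ)/sin δ ≈ 0.742.
p = a·p₁ + b·p₂ ≈ (0.766, 0.643, 0.000); φ = arcsin(p_z) ≈ 0.00°, λ = atan2(p_y, p_x) ≈ 40.00°.

≈ 0°N, 40°E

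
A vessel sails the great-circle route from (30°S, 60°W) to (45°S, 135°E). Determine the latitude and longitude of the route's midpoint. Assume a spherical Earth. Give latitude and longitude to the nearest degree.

Write both endpoints as unit vectors p₁, p₂ with components (cos φ cos λ, cos φ sin λ, sin φ).
The central angle between the endpoints is δ = arccos(p₁·p₂) ≈ 1.811 rad (103.8°).
Interpolate at f = 1/2 with slerp weights a = sin((1−f)δ)/sin δ ≈ 0.810, b = sin(fδ)/sin δ ≈ 0.810.
p = a·p₁ + b·p₂ ≈ (-0.054, -0.203, -0.978); φ = arcsin(p_z) ≈ -77.90°, λ = atan2(p_y, p_x) ≈ -105.00°.

≈ (78°S, 105°W)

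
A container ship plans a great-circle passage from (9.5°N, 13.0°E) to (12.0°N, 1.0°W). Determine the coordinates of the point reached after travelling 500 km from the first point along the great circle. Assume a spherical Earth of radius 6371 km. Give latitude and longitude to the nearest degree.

From cos δ = sin φ₁ sin φ₂ + cos φ₁ cos φ₂ cos Δλ, the central angle is δ ≈ 0.244 rad (14.0°). The total great-circle distance is δ·R ≈ 0.244 × 6371 ≈ 1554 km, so the target fraction is f = 500/1554 ≈ 0.322.
Interpolate at f ≈ 0.322 with slerp weights a = sin((1−f)δ)/sin δ ≈ 0.682, b = sin(fδ)/sin δ ≈ 0.325.
p = a·p₁ + b·p₂ ≈ (0.973, 0.146, 0.180); φ = arcsin(p_z) ≈ 10.37°, λ = atan2(p_y, p_x) ≈ 8.52°.

≈ (10°N, 9°E)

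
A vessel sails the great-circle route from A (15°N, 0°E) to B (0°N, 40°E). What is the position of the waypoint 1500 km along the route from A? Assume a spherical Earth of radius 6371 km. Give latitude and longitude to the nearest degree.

Convert each endpoint to a unit vector on the sphere (x = cos φ cos λ, y = cos φ sin λ, z = sin φ).
The central angle between the endpoints is δ = arccos(p₁·p₂) ≈ 0.738 rad (42.3°). The total great-circle distance is δ·R ≈ 0.738 × 6371 ≈ 4701 km, so the target fraction is f = 1500/4701 ≈ 0.319.
Interpolate at f ≈ 0.319 with slerp weights a = sin((1−f)δ)/sin δ ≈ 0.716, b = sin(fδ)/sin δ ≈ 0.347.
p = a·p₁ + b·p₂ ≈ (0.957, 0.223, 0.185); φ = arcsin(p_z) ≈ 10.68°, λ = atan2(p_y, p_x) ≈ 13.11°.

≈ (11°N, 13°E)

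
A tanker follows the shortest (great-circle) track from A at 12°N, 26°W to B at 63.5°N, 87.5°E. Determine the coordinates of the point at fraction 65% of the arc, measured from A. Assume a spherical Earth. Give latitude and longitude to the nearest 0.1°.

≈ 60.1°N, 18.2°E

From cos δ = sin φ₁ sin φ₂ + cos φ₁ cos φ₂ cos Δλ, the central angle is δ ≈ 1.559 rad (89.3°).
Interpolate at f = 0.65 with slerp weights a = sin((1−f)δ)/sin δ ≈ 0.519, b = sin(fδ)/sin δ ≈ 0.849.
p = a·p₁ + b·p₂ ≈ (0.473, 0.156, 0.867); φ = arcsin(p_z) ≈ 60.15°, λ = atan2(p_y, p_x) ≈ 18.24°.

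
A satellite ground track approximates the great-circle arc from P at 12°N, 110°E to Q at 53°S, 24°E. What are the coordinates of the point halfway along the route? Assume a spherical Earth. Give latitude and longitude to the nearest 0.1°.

Convert each endpoint to a unit vector on the sphere (x = cos φ cos λ, y = cos φ sin λ, z = sin φ).
The central angle between the endpoints is δ = arccos(p₁·p₂) ≈ 1.696 rad (97.2°).
Interpolate at f = 1/2 with slerp weights a = sin((1−f)δ)/sin δ ≈ 0.756, b = sin(fδ)/sin δ ≈ 0.756.
p = a·p₁ + b·p₂ ≈ (0.163, 0.880, -0.447); φ = arcsin(p_z) ≈ -26.52°, λ = atan2(p_y, p_x) ≈ 79.52°.

≈ 26.5°S, 79.5°E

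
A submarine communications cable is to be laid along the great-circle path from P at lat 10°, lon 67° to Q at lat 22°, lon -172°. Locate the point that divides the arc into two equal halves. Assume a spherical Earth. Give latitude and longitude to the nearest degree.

≈ lat 30°, lon 124°

From cos δ = sin φ₁ sin φ₂ + cos φ₁ cos φ₂ cos Δλ, the central angle is δ ≈ 1.988 rad (113.9°).
Interpolate at f = 1/2 with slerp weights a = sin((1−f)δ)/sin δ ≈ 0.917, b = sin(fδ)/sin δ ≈ 0.917.
p = a·p₁ + b·p₂ ≈ (-0.489, 0.713, 0.503); φ = arcsin(p_z) ≈ 30.18°, λ = atan2(p_y, p_x) ≈ 124.45°.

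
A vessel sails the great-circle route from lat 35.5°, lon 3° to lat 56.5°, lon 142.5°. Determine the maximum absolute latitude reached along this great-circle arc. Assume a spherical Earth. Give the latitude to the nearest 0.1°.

The great circle lies in the plane with unit normal n̂ = (p₁ × p₂)/|p₁ × p₂|.
Here n̂_z ≈ +0.295; the vertex latitude is φ_max = arccos|n̂_z| ≈ 72.9°.
Check via Clairaut: cos φ_max = |cos φ₁| · sin C = cos(35.5°)·sin(21.2°) ≈ 0.295, again giving ≈ 72.9°.

≈ 72.9°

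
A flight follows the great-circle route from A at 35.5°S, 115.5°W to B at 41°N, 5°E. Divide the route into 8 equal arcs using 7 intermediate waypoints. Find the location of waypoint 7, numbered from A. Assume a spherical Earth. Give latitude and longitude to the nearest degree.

The haversine formula gives a central angle δ ≈ 2.336 rad (133.9°) between the endpoints.
Interpolate at f = 7/8 with slerp weights a = sin((1−f)δ)/sin δ ≈ 0.399, b = sin(fδ)/sin δ ≈ 1.234.
p = a·p₁ + b·p₂ ≈ (0.788, -0.212, 0.578); φ = arcsin(p_z) ≈ 35.30°, λ = atan2(p_y, p_x) ≈ -15.07°.

≈ 35°N, 15°W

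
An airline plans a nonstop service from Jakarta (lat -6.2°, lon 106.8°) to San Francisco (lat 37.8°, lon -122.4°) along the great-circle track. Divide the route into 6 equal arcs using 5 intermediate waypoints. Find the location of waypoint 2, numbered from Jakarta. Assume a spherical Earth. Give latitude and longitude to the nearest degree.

Convert each endpoint to a unit vector on the sphere (x = cos φ cos λ, y = cos φ sin λ, z = sin φ).
The central angle between the endpoints is δ = arccos(p₁·p₂) ≈ 2.189 rad (125.4°).
Interpolate at f = 2/6 with slerp weights a = sin((1−f)δ)/sin δ ≈ 1.219, b = sin(fδ)/sin δ ≈ 0.818.
p = a·p₁ + b·p₂ ≈ (-0.697, 0.615, 0.370); φ = arcsin(p_z) ≈ 21.69°, λ = atan2(p_y, p_x) ≈ 138.57°.

≈ lat 22°, lon 139°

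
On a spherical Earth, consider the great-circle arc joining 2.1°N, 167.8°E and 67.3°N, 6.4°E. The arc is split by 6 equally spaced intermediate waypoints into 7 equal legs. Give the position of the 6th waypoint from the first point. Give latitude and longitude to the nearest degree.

≈ 80°N, 40°E

The haversine formula gives a central angle δ ≈ 1.909 rad (109.4°) between the endpoints.
Interpolate at f = 6/7 with slerp weights a = sin((1−f)δ)/sin δ ≈ 0.285, b = sin(fδ)/sin δ ≈ 1.058.
p = a·p₁ + b·p₂ ≈ (0.127, 0.106, 0.986); φ = arcsin(p_z) ≈ 80.50°, λ = atan2(p_y, p_x) ≈ 39.84°.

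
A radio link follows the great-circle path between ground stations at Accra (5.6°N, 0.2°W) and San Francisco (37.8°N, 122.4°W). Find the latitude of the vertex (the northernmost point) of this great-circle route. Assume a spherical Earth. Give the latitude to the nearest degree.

≈ 45°N

The great circle lies in the plane with unit normal n̂ = (p₁ × p₂)/|p₁ × p₂|.
Here n̂_z ≈ -0.713; the vertex latitude is φ_max = arccos|n̂_z| ≈ 44.5°.
Check via Clairaut: cos φ_max = |cos φ₁| · sin C = cos(5.6°)·sin(45.8°) ≈ 0.713, again giving ≈ 44.5°.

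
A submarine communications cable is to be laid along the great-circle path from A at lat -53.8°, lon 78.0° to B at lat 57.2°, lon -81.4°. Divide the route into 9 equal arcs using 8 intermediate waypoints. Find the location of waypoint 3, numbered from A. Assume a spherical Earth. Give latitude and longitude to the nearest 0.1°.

Convert each endpoint to a unit vector on the sphere (x = cos φ cos λ, y = cos φ sin λ, z = sin φ).
The central angle between the endpoints is δ = arccos(p₁·p₂) ≈ 2.930 rad (167.9°).
Interpolate at f = 3/9 with slerp weights a = sin((1−f)δ)/sin δ ≈ 4.425, b = sin(fδ)/sin δ ≈ 3.953.
p = a·p₁ + b·p₂ ≈ (0.864, 0.439, -0.248); φ = arcsin(p_z) ≈ -14.35°, λ = atan2(p_y, p_x) ≈ 26.94°.

≈ lat -14.4°, lon 26.9°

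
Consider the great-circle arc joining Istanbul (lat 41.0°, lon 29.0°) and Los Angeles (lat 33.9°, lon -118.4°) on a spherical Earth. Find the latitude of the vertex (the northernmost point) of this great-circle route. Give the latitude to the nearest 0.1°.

≈ 70.0°

The great circle lies in the plane with unit normal n̂ = (p₁ × p₂)/|p₁ × p₂|.
Here n̂_z ≈ -0.342; the vertex latitude is φ_max = arccos|n̂_z| ≈ 70.0°.
Check via Clairaut: cos φ_max = |cos φ₁| · sin C = cos(41.0°)·sin(26.9°) ≈ 0.342, again giving ≈ 70.0°.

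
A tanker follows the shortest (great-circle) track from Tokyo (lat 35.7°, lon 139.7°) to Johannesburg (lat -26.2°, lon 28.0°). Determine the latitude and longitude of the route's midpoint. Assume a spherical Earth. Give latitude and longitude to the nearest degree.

≈ lat 8°, lon 80°

Convert each endpoint to a unit vector on the sphere (x = cos φ cos λ, y = cos φ sin λ, z = sin φ).
The central angle between the endpoints is δ = arccos(p₁·p₂) ≈ 2.126 rad (121.8°).
Interpolate at f = 1/2 with slerp weights a = sin((1−f)δ)/sin δ ≈ 1.028, b = sin(fδ)/sin δ ≈ 1.028.
p = a·p₁ + b·p₂ ≈ (0.178, 0.973, 0.146); φ = arcsin(p_z) ≈ 8.40°, λ = atan2(p_y, p_x) ≈ 79.65°.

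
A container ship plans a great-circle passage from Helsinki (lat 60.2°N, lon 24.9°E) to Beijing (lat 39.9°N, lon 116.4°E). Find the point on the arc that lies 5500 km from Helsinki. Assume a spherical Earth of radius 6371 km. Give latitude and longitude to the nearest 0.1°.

Write both endpoints as unit vectors p₁, p₂ with components (cos φ cos λ, cos φ sin λ, sin φ).
The central angle between the endpoints is δ = arccos(p₁·p₂) ≈ 0.992 rad (56.9°). The total great-circle distance is δ·R ≈ 0.992 × 6371 ≈ 6323 km, so the target fraction is f = 5500/6323 ≈ 0.870.
Interpolate at f ≈ 0.870 with slerp weights a = sin((1−f)δ)/sin δ ≈ 0.154, b = sin(fδ)/sin δ ≈ 0.908.
p = a·p₁ + b·p₂ ≈ (-0.240, 0.656, 0.716); φ = arcsin(p_z) ≈ 45.70°, λ = atan2(p_y, p_x) ≈ 110.12°.

≈ lat 45.7°N, lon 110.1°E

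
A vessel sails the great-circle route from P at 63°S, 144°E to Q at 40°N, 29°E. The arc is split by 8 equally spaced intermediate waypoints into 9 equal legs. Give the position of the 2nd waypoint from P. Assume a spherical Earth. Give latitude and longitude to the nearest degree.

≈ 50°S, 92°E

Write both endpoints as unit vectors p₁, p₂ with components (cos φ cos λ, cos φ sin λ, sin φ).
The central angle between the endpoints is δ = arccos(p₁·p₂) ≈ 2.374 rad (136.0°).
Interpolate at f = 2/9 with slerp weights a = sin((1−f)δ)/sin δ ≈ 1.386, b = sin(fδ)/sin δ ≈ 0.725.
p = a·p₁ + b·p₂ ≈ (-0.023, 0.639, -0.769); φ = arcsin(p_z) ≈ -50.24°, λ = atan2(p_y, p_x) ≈ 92.08°.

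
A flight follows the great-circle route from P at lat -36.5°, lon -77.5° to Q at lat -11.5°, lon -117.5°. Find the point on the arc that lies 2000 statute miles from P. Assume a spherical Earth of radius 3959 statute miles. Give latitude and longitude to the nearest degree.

≈ lat -21°, lon -106°

Convert each endpoint to a unit vector on the sphere (x = cos φ cos λ, y = cos φ sin λ, z = sin φ).
The central angle between the endpoints is δ = arccos(p₁·p₂) ≈ 0.764 rad (43.8°). The total great-circle distance is δ·R ≈ 0.764 × 3959 ≈ 3025 mi, so the target fraction is f = 2000/3025 ≈ 0.661.
Interpolate at f ≈ 0.661 with slerp weights a = sin((1−f)δ)/sin δ ≈ 0.370, b = sin(fδ)/sin δ ≈ 0.699.
p = a·p₁ + b·p₂ ≈ (-0.252, -0.898, -0.360); φ = arcsin(p_z) ≈ -21.07°, λ = atan2(p_y, p_x) ≈ -105.68°.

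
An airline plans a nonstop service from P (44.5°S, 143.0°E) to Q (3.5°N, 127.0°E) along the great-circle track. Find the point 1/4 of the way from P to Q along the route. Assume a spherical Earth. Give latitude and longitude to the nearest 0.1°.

≈ (32.7°S, 137.7°E)

Convert each endpoint to a unit vector on the sphere (x = cos φ cos λ, y = cos φ sin λ, z = sin φ).
The central angle between the endpoints is δ = arccos(p₁·p₂) ≈ 0.874 rad (50.1°).
Interpolate at f = 1/4 with slerp weights a = sin((1−f)δ)/sin δ ≈ 0.795, b = sin(fδ)/sin δ ≈ 0.283.
p = a·p₁ + b·p₂ ≈ (-0.623, 0.567, -0.540); φ = arcsin(p_z) ≈ -32.67°, λ = atan2(p_y, p_x) ≈ 137.70°.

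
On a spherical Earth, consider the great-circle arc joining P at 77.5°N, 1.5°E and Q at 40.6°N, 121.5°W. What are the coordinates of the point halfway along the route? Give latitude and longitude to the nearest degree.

≈ 68°N, 106°W

From cos δ = sin φ₁ sin φ₂ + cos φ₁ cos φ₂ cos Δλ, the central angle is δ ≈ 0.993 rad (56.9°).
Interpolate at f = 1/2 with slerp weights a = sin((1−f)δ)/sin δ ≈ 0.569, b = sin(fδ)/sin δ ≈ 0.569.
p = a·p₁ + b·p₂ ≈ (-0.103, -0.365, 0.925); φ = arcsin(p_z) ≈ 67.72°, λ = atan2(p_y, p_x) ≈ -105.70°.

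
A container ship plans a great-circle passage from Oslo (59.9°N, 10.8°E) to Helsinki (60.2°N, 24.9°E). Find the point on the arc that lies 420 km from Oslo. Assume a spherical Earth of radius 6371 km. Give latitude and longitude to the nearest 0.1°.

≈ 60.2°N, 18.3°E

The haversine formula gives a central angle δ ≈ 0.123 rad (7.0°) between the endpoints. The total great-circle distance is δ·R ≈ 0.123 × 6371 ≈ 782 km, so the target fraction is f = 420/782 ≈ 0.537.
Interpolate at f ≈ 0.537 with slerp weights a = sin((1−f)δ)/sin δ ≈ 0.464, b = sin(fδ)/sin δ ≈ 0.538.
p = a·p₁ + b·p₂ ≈ (0.471, 0.156, 0.868); φ = arcsin(p_z) ≈ 60.25°, λ = atan2(p_y, p_x) ≈ 18.34°.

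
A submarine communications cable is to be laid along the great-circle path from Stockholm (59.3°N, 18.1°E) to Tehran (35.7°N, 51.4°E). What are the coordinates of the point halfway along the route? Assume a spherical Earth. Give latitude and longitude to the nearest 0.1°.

≈ 48.7°N, 38.7°E

Write both endpoints as unit vectors p₁, p₂ with components (cos φ cos λ, cos φ sin λ, sin φ).
The central angle between the endpoints is δ = arccos(p₁·p₂) ≈ 0.558 rad (32.0°).
Interpolate at f = 1/2 with slerp weights a = sin((1−f)δ)/sin δ ≈ 0.520, b = sin(fδ)/sin δ ≈ 0.520.
p = a·p₁ + b·p₂ ≈ (0.516, 0.413, 0.751); φ = arcsin(p_z) ≈ 48.65°, λ = atan2(p_y, p_x) ≈ 38.65°.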